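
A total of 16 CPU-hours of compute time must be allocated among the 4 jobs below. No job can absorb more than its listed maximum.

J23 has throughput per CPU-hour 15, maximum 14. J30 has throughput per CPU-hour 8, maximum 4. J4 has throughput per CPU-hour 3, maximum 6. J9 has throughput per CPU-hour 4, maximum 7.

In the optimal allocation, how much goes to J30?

Order the jobs by throughput per CPU-hour: J23 15 > J30 8 > J9 4 > J4 3.
Give J23 14 to hit its cap of 14 — 2 left.
Only 2 left; J30 takes them to reach 2.

2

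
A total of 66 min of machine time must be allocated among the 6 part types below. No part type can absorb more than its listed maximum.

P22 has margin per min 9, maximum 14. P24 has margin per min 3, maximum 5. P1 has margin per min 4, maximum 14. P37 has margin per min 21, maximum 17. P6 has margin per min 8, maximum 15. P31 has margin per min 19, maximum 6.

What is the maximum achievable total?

773

Order the part types by margin per min: P37 21 > P31 19 > P22 9 > P6 8 > P1 4 > P24 3.
P37 takes 17 to reach its cap of 17 → 49 left.
P31: +6 to 6 (cap) → 43 left.
P22 takes 14 to reach its cap of 14 → 29 left.
P6 takes 15 to reach its cap of 15 → 14 left.
P1 takes 14 to reach its cap of 14 → 0 left.
Total = 9×14 + 4×14 + 21×17 + 8×15 + 19×6 = 773.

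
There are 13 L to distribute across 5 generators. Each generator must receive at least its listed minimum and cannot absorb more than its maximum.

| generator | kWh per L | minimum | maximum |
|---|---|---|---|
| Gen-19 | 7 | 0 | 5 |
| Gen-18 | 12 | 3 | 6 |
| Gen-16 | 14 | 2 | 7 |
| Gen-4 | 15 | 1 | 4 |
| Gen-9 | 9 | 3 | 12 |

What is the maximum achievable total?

165

Meeting every minimum uses 0+3+2+1+3 = 9 L, leaving 4.
Rank by kWh per L: Gen-4 15 > Gen-16 14 > Gen-18 12 > Gen-9 9 > Gen-19 7.
Gen-4: +3 to 4 (cap) — 1 left.
Only 1 left; Gen-16 takes them to reach 3.
Total = 12×3 + 14×3 + 15×4 + 9×3 = 165.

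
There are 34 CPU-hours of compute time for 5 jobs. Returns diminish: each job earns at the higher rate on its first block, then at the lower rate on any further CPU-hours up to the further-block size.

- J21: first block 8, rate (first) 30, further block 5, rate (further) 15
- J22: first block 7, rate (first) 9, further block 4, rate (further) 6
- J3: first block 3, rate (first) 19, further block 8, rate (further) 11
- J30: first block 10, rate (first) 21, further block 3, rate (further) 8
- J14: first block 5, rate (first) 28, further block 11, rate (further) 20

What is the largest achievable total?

Order all 10 blocks by rate: J21/first 30 > J14/first 28 > J30/first 21 > J14/second 20 > J3/first 19 > J21/second 15 > J3/second 11 > J22/first 9 > J30/second 8 > J22/second 6.
J21/first (30): +8 — 26 left.
Fill J14 first block (5 at 28) — 21 left.
J30/first (21): +10 — 11 left.
J14/second (20): +11 — 0 left.
Total = 30×8 + 28×5 + 21×10 + 20×11 = 810.

810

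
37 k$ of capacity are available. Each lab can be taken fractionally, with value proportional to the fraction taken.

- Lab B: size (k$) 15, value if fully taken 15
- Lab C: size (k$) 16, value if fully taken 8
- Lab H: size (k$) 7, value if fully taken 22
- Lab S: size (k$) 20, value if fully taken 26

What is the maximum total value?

58

Sort by value density: Lab H 22/7≈3.14, Lab S 26/20≈1.3, Lab B 15/15≈1, Lab C 8/16≈0.5.
Lab H: take in full, 7 k$ for value 22 ; 30 left.
All 20 k$ of Lab S fit (value 26) ; 10 remain.
10 k$ left: a 10/15 share of Lab B gives 15×10/15 = 10.
Total value = 58.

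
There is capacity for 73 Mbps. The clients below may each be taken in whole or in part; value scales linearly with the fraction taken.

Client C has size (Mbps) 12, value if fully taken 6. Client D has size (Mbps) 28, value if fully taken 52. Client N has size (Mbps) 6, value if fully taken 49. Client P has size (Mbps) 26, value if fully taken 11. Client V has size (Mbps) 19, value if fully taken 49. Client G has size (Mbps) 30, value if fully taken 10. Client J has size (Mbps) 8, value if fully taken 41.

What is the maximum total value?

197

Sort by value density: Client N 49/6≈8.17, Client J 41/8≈5.12, Client V 49/19≈2.58, Client D 52/28≈1.86, Client C 6/12≈0.5, Client P 11/26≈0.423, Client G 10/30≈0.333.
All 6 Mbps of Client N fit (value 49) ; 67 remain.
Client J: take in full, 8 Mbps for value 41 ; 59 left.
Take all of Client V (19 Mbps, value 49) ; 40 Mbps left.
All 28 Mbps of Client D fit (value 52) ; 12 remain.
Client C: take in full, 12 Mbps for value 6 ; 0 left.
Total value = 197.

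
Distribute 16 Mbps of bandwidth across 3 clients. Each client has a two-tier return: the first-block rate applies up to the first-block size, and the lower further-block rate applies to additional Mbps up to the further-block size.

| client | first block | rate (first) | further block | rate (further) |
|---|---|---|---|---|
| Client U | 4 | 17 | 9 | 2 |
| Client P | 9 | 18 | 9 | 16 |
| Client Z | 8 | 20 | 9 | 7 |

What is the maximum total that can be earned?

304

Treat each block as its own option and order by rate: Client Z/tier1 20 > Client P/tier1 18 > Client U/tier1 17 > Client P/tier2 16 > Client Z/tier2 7 > Client U/tier2 2.
Fill Client Z tier1 block (8 at 20) — 8 left.
8 remain; put them into Client P tier1 at 18.
Total = 20×8 + 18×8 = 304.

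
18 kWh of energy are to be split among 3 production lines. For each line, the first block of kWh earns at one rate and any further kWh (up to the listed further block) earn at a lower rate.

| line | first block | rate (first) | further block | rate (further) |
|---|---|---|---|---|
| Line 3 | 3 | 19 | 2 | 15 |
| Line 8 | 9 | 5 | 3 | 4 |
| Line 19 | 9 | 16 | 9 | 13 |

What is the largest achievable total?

Rank every tier by rate: Line 3/first 19 > Line 19/first 16 > Line 3/second 15 > Line 19/second 13 > Line 8/first 5 > Line 8/second 4.
Fill Line 3 first block (3 at 19) ; 15 left.
Fill Line 19 first block (9 at 16) ; 6 left.
Line 3 second at 15: fill all 2 ; 4 left.
4 remain; put them into Line 19 second at 13.
Total = 19×3 + 16×9 + 15×2 + 13×4 = 283.

283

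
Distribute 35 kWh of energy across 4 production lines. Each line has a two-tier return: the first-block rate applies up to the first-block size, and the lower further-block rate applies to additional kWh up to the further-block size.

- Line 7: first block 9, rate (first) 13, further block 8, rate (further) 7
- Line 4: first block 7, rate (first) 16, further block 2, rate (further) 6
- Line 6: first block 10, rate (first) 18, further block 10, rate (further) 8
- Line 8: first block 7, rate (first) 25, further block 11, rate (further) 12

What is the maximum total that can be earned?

Rank every tier by rate: Line 8/tier1 25 > Line 6/tier1 18 > Line 4/tier1 16 > Line 7/tier1 13 > Line 8/tier2 12 > Line 6/tier2 8 > Line 7/tier2 7 > Line 4/tier2 6.
Fill Line 8 tier1 block (7 at 25) — 28 left.
Fill Line 6 tier1 block (10 at 18) — 18 left.
Line 4/tier1 (16): +7 — 11 left.
Fill Line 7 tier1 block (9 at 13) — 2 left.
2 remain; put them into Line 8 tier2 at 12.
Total = 25×7 + 18×10 + 16×7 + 13×9 + 12×2 = 608.

608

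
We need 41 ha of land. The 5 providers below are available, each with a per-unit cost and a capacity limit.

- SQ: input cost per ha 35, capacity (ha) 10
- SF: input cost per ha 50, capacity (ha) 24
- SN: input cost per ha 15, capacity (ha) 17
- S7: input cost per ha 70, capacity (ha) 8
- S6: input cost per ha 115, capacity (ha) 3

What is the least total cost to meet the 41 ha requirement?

Fill from the cheapest provider first.
SN (15): use full 17 — 24 ha to go.
SQ (35): use full 10 — 14 ha to go.
Take 14 from SF at 50 to finish.
S7, S6: unused.
Cost = 17×15 + 10×35 + 14×50 = 1305.

1305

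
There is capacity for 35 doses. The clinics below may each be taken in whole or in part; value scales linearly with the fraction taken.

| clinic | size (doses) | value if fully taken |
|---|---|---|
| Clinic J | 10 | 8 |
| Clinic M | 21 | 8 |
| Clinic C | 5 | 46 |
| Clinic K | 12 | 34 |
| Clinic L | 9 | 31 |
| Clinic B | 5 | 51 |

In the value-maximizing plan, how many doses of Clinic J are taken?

Rank by value-to-size ratio: Clinic B 51/5≈10.2, Clinic C 46/5≈9.2, Clinic L 31/9≈3.44, Clinic K 34/12≈2.83, Clinic J 8/10≈0.8, Clinic M 8/21≈0.381.
Clinic B: take in full, 5 doses for value 51 — 30 left.
Clinic C: take in full, 5 doses for value 46 — 25 left.
Take all of Clinic L (9 doses, value 31) — 16 doses left.
All 12 doses of Clinic K fit (value 34) — 4 remain.
Fill the last 4 doses with part of Clinic J: 4/10 of it earns 3.2.

4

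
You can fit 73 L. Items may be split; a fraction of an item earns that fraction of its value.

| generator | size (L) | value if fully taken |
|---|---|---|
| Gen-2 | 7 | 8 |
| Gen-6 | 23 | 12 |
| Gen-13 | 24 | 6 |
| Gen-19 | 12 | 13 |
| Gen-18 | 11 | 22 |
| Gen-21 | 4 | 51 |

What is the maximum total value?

Best value per unit of size first: Gen-21 51/4≈12.8, Gen-18 22/11≈2, Gen-2 8/7≈1.14, Gen-19 13/12≈1.08, Gen-6 12/23≈0.522, Gen-13 6/24≈0.25.
Take all of Gen-21 (4 L, value 51) — 69 L left.
All 11 L of Gen-18 fit (value 22) — 58 remain.
Take all of Gen-2 (7 L, value 8) — 51 L left.
Gen-19: take in full, 12 L for value 13 — 39 left.
All 23 L of Gen-6 fit (value 12) — 16 remain.
Only 16 L remain; take 16/24 of Gen-13 for value 6×16/24 = 4.
Total value = 110.

110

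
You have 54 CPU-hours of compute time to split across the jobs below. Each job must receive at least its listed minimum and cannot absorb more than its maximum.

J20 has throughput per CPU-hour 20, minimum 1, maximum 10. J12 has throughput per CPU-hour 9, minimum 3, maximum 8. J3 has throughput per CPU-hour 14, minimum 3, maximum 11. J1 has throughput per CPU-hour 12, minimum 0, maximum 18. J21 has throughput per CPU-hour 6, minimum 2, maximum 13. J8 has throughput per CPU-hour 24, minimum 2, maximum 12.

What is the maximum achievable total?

Meeting every minimum uses 1+3+3+0+2+2 = 11 CPU-hours, leaving 43.
Order the jobs by throughput per CPU-hour: J8 24 > J20 20 > J3 14 > J1 12 > J12 9 > J21 6.
J8: +10 to 12 (cap) ; 33 left.
J20: +9 to 10 (cap) ; 24 left.
Give J3 8 more to hit its cap of 11 ; 16 left.
Only 16 left; J1 takes them to reach 16.
Total = 20×10 + 9×3 + 14×11 + 12×16 + 6×2 + 24×12 = 873.

873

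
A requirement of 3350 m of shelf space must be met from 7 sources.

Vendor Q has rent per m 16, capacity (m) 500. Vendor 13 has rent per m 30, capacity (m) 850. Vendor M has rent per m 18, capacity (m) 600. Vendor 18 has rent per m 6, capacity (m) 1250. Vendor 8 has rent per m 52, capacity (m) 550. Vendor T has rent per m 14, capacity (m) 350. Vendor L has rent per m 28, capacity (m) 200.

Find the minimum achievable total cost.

Fill from the cheapest source first.
Vendor 18 at 6: take all 1250 m ; 2100 still needed.
Take 350 from Vendor T at 14 ; need 1750 more.
Vendor Q (16): use full 500 ; 1250 m to go.
Vendor M at 18: take all 600 m ; 650 still needed.
Take 200 from Vendor L at 28 ; need 450 more.
Take 450 from Vendor 13 at 30 to finish.
Vendor 8: unused.
Cost = 1250×6 + 350×14 + 500×16 + 600×18 + 200×28 + 450×30 = 50300.

50300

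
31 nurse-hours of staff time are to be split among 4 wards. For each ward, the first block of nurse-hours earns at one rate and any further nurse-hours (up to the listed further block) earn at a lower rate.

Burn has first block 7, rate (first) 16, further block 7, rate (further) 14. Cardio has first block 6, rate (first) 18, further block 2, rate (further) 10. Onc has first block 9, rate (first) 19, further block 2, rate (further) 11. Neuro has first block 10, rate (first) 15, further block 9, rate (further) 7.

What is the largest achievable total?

Treat each block as its own option and order by rate: Onc/T1 19 > Cardio/T1 18 > Burn/T1 16 > Neuro/T1 15 > Burn/T2 14 > Onc/T2 11 > Cardio/T2 10 > Neuro/T2 7.
Fill Onc T1 block (9 at 19) ; 22 left.
Cardio T1 at 18: fill all 6 ; 16 left.
Burn T1 at 16: fill all 7 ; 9 left.
9 remain; put them into Neuro T1 at 15.
Total = 19×9 + 18×6 + 16×7 + 15×9 = 526.

526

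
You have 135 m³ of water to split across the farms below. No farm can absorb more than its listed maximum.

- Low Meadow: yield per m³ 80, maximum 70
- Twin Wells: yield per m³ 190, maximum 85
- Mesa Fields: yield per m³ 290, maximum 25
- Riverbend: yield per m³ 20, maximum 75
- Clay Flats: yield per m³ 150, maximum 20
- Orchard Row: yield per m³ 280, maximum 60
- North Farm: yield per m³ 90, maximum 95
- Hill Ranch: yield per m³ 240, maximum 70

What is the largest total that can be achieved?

36050

Order the farms by yield per m³: Mesa Fields 290 > Orchard Row 280 > Hill Ranch 240 > Twin Wells 190 > Clay Flats 150 > North Farm 90 > Low Meadow 80 > Riverbend 20.
Give Mesa Fields 25 to hit its cap of 25 — 110 left.
Orchard Row: +60 to 60 (cap) — 50 left.
Hill Ranch: +50 (room for 70) → 50. Pool exhausted.
Total = 290×25 + 280×60 + 240×50 = 36050.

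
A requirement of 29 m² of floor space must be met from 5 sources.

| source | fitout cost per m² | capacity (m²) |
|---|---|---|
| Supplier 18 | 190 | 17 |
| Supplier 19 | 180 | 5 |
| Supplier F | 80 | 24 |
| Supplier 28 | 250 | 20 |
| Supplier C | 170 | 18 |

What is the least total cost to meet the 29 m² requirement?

2770

Fill from the cheapest source first.
Take 24 from Supplier F at 80 — need 5 more.
Supplier C at 170: take 5 of its 18 — requirement met.
Supplier 19, Supplier 18, Supplier 28: unused.
Cost = 24×80 + 5×170 = 2770.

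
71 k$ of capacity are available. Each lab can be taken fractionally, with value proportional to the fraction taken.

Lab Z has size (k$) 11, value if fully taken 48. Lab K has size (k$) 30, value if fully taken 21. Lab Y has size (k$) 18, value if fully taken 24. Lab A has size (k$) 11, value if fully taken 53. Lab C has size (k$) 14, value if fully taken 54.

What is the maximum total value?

Best value per unit of size first: Lab A 53/11≈4.82, Lab Z 48/11≈4.36, Lab C 54/14≈3.86, Lab Y 24/18≈1.33, Lab K 21/30≈0.7.
Take all of Lab A (11 k$, value 53) — 60 k$ left.
All 11 k$ of Lab Z fit (value 48) — 49 remain.
Take all of Lab C (14 k$, value 54) — 35 k$ left.
Lab Y: take in full, 18 k$ for value 24 — 17 left.
17 k$ left: a 17/30 share of Lab K gives 21×17/30 = 11.9.
Total value = 190.9.

190.9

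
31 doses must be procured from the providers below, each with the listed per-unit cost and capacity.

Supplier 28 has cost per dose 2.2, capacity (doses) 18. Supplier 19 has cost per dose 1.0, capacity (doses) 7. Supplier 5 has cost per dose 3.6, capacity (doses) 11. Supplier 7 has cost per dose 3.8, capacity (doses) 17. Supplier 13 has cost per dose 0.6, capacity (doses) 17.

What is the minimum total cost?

Cheapest first:
Supplier 13 at 0.6: take all 17 doses → 14 still needed.
Supplier 19 at 1.0: take all 7 doses → 7 still needed.
Take 7 from Supplier 28 at 2.2 to finish.
Supplier 5, Supplier 7: unused.
Cost = 17×0.6 + 7×1.0 + 7×2.2 = 32.6.

32.6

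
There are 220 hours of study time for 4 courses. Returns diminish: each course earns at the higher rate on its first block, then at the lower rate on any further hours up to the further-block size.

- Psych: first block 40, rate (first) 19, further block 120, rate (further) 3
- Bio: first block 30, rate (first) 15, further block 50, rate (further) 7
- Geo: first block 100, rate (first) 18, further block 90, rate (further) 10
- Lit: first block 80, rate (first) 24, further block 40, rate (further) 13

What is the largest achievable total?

Treat each block as its own option and order by rate: Lit/tier1 24 > Psych/tier1 19 > Geo/tier1 18 > Bio/tier1 15 > Lit/tier2 13 > Geo/tier2 10 > Bio/tier2 7 > Psych/tier2 3.
Lit tier1 at 24: fill all 80 → 140 left.
Psych tier1 at 19: fill all 40 → 100 left.
Fill Geo tier1 block (100 at 18) → 0 left.
Total = 24×80 + 19×40 + 18×100 = 4480.

4480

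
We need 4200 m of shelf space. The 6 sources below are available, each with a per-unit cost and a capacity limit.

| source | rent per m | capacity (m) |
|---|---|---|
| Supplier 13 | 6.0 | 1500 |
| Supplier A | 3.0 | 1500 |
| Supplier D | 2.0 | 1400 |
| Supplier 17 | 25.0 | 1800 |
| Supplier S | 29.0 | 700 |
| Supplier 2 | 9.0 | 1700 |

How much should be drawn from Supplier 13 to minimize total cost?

1300

Cheapest first:
Supplier D at 2.0: take all 1400 m — 2800 still needed.
Take 1500 from Supplier A at 3.0 — need 1300 more.
Take 1300 from Supplier 13 at 6.0 to finish.
Supplier 2, Supplier 17, Supplier S: unused.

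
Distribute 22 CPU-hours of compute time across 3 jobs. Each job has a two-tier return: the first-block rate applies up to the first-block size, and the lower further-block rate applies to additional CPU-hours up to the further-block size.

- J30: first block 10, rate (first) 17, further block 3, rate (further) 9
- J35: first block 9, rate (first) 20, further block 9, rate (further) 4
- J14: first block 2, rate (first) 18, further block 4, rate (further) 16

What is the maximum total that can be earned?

402

Rank every tier by rate: J35/T1 20 > J14/T1 18 > J30/T1 17 > J14/T2 16 > J30/T2 9 > J35/T2 4.
J35/T1 (20): +9 → 13 left.
Fill J14 T1 block (2 at 18) → 11 left.
J30 T1 at 17: fill all 10 → 1 left.
J14/T2: +1 of 4 at 16; pool empty.
Total = 20×9 + 18×2 + 17×10 + 16×1 = 402.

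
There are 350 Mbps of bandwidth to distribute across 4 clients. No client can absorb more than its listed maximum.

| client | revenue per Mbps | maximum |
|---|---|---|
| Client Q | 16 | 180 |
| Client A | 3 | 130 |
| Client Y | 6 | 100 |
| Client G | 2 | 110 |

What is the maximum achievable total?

3690

Order the clients by revenue per Mbps: Client Q 16 > Client Y 6 > Client A 3 > Client G 2.
Give Client Q 180 to hit its cap of 180 — 170 left.
Give Client Y 100 to hit its cap of 100 — 70 left.
Only 70 left; Client A takes them to reach 70.
Total = 16×180 + 3×70 + 6×100 = 3690.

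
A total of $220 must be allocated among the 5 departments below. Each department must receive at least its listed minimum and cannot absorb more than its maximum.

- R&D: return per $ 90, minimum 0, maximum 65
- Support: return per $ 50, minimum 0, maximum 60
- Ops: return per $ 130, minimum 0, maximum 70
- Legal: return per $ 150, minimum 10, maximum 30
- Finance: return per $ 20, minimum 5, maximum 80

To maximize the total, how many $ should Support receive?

Meeting every minimum uses 0+0+0+10+5 = 15 $, leaving 205.
Highest return per $ first: Legal 150 > Ops 130 > R&D 90 > Support 50 > Finance 20.
Legal takes 20 more to reach its cap of 30 → 185 left.
Ops: +70 to 70 (cap) → 115 left.
R&D takes 65 more to reach its cap of 65 → 50 left.
Support has room for 60 more but only 50 remain, so it gets 50.

50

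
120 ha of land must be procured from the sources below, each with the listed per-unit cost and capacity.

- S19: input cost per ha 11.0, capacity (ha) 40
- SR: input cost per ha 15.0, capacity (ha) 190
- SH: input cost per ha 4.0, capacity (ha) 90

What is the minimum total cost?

Cheapest first:
SH (4.0): use full 90 — 30 ha to go.
S19 at 11.0: take 30 of its 40 — requirement met.
SR: unused.
Cost = 90×4.0 + 30×11.0 = 690.

690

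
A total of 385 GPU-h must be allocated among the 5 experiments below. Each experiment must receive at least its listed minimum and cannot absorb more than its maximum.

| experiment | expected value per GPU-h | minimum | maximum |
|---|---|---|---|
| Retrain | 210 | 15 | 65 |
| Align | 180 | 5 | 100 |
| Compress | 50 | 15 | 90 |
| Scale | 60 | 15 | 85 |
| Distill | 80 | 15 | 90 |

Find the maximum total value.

Meeting every minimum uses 15+5+15+15+15 = 65 GPU-h, leaving 320.
Order the experiments by expected value per GPU-h: Retrain 210 > Align 180 > Distill 80 > Scale 60 > Compress 50.
Give Retrain 50 more to hit its cap of 65 ; 270 left.
Give Align 95 more to hit its cap of 100 ; 175 left.
Distill takes 75 more to reach its cap of 90 ; 100 left.
Give Scale 70 more to hit its cap of 85 ; 30 left.
Only 30 left; Compress takes them to reach 45.
Total = 210×65 + 180×100 + 50×45 + 60×85 + 80×90 = 46200.

46200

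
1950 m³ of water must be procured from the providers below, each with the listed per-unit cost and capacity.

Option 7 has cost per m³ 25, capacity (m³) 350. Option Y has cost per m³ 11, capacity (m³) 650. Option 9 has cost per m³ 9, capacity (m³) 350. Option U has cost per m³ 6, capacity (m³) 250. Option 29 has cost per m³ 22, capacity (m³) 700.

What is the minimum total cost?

Fill from the cheapest provider first.
Option U (6): use full 250 ; 1700 m³ to go.
Option 9 (9): use full 350 ; 1350 m³ to go.
Take 650 from Option Y at 11 ; need 700 more.
Option 29 at 22: take all 700 m³ ; 0 still needed.
Option 7: unused.
Cost = 250×6 + 350×9 + 650×11 + 700×22 = 27200.

27200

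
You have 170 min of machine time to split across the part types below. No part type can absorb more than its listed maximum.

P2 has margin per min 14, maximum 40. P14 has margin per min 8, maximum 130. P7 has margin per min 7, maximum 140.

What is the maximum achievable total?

1600

Order the part types by margin per min: P2 14 > P14 8 > P7 7.
P2 takes 40 to reach its cap of 40 ; 130 left.
P14: +130 to 130 (cap) ; 0 left.
Total = 14×40 + 8×130 = 1600.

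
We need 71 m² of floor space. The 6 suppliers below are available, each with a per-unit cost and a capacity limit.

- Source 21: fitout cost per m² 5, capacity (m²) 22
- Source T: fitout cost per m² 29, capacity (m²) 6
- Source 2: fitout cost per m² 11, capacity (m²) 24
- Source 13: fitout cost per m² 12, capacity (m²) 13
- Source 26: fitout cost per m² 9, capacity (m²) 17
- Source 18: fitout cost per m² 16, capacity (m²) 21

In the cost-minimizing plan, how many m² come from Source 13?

Fill from the cheapest supplier first.
Source 21 at 5: take all 22 m² ; 49 still needed.
Take 17 from Source 26 at 9 ; need 32 more.
Take 24 from Source 2 at 11 ; need 8 more.
Source 13 at 12: take 8 of its 13 ; requirement met.
Source 18, Source T: unused.

8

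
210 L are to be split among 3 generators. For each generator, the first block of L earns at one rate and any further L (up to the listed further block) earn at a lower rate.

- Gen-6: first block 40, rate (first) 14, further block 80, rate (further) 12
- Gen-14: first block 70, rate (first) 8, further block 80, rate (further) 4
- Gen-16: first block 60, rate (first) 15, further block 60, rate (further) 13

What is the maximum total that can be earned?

2840

Rank every tier by rate: Gen-16/first 15 > Gen-6/first 14 > Gen-16/second 13 > Gen-6/second 12 > Gen-14/first 8 > Gen-14/second 4.
Gen-16 first at 15: fill all 60 → 150 left.
Gen-6 first at 14: fill all 40 → 110 left.
Gen-16/second (13): +60 → 50 left.
Gen-6 second at 12: only 50 left, fill 50.
Total = 15×60 + 14×40 + 13×60 + 12×50 = 2840.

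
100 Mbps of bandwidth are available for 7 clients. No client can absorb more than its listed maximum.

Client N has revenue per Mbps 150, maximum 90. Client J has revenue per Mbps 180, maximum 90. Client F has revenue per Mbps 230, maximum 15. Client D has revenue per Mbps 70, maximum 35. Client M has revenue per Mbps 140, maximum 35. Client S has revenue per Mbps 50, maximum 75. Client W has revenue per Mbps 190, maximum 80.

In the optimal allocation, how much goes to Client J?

Highest revenue per Mbps first: Client F 230 > Client W 190 > Client J 180 > Client N 150 > Client M 140 > Client D 70 > Client S 50.
Client F takes 15 to reach its cap of 15 — 85 left.
Give Client W 80 to hit its cap of 80 — 5 left.
Client J has room for 90 but only 5 remain, so it gets 5.

5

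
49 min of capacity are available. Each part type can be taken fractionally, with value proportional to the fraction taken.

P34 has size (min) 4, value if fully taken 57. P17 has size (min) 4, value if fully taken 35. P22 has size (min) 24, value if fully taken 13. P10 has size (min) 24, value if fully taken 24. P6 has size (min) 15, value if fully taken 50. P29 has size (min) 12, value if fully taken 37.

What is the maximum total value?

Rank by value-to-size ratio: P34 57/4≈14.2, P17 35/4≈8.75, P6 50/15≈3.33, P29 37/12≈3.08, P10 24/24≈1, P22 13/24≈0.542.
P34: take in full, 4 min for value 57 → 45 left.
Take all of P17 (4 min, value 35) → 41 min left.
All 15 min of P6 fit (value 50) → 26 remain.
Take all of P29 (12 min, value 37) → 14 min left.
Fill the last 14 min with part of P10: 14/24 of it earns 14.
Total value = 193.

193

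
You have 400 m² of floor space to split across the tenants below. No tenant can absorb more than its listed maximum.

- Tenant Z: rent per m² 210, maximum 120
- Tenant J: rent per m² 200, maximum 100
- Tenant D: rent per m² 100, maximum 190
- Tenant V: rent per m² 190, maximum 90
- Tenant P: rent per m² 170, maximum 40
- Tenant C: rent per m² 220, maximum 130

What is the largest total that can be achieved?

83300

Rank by rent per m²: Tenant C 220 > Tenant Z 210 > Tenant J 200 > Tenant V 190 > Tenant P 170 > Tenant D 100.
Tenant C takes 130 to reach its cap of 130 → 270 left.
Tenant Z: +120 to 120 (cap) → 150 left.
Tenant J takes 100 to reach its cap of 100 → 50 left.
Tenant V has room for 90 but only 50 remain, so it gets 50.
Total = 210×120 + 200×100 + 190×50 + 220×130 = 83300.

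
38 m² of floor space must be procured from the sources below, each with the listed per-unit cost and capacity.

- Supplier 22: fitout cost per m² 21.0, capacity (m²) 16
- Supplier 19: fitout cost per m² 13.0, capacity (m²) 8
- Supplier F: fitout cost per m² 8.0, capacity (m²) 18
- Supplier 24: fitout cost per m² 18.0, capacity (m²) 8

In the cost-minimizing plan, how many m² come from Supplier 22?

4

Use sources in increasing cost order.
Take 18 from Supplier F at 8.0 ; need 20 more.
Supplier 19 at 13.0: take all 8 m² ; 12 still needed.
Supplier 24 at 18.0: take all 8 m² ; 4 still needed.
Supplier 22 at 21.0: take 4 of its 16 ; requirement met.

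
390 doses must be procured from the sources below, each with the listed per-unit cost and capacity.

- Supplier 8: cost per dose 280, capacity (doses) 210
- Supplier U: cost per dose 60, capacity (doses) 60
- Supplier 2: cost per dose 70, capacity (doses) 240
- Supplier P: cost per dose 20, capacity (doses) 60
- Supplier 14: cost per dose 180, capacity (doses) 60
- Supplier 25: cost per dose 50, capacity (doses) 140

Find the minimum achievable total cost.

Fill from the cheapest source first.
Take 60 from Supplier P at 20 → need 330 more.
Supplier 25 at 50: take all 140 doses → 190 still needed.
Supplier U at 60: take all 60 doses → 130 still needed.
Take 130 from Supplier 2 at 70 to finish.
Supplier 14, Supplier 8: unused.
Cost = 60×20 + 140×50 + 60×60 + 130×70 = 20900.

20900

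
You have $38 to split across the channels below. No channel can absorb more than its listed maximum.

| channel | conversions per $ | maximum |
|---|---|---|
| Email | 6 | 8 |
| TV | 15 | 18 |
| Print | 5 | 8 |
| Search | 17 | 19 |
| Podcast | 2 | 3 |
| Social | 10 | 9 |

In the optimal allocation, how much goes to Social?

Order the channels by conversions per $: Search 17 > TV 15 > Social 10 > Email 6 > Print 5 > Podcast 2.
Search: +19 to 19 (cap) → 19 left.
Give TV 18 to hit its cap of 18 → 1 left.
Only 1 left; Social takes them to reach 1.

1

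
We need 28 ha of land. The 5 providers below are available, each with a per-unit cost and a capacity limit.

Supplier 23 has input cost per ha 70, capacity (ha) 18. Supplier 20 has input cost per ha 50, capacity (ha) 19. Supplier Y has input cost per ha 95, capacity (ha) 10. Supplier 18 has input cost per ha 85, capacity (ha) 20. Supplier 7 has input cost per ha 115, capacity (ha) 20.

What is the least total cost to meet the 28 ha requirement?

Fill from the cheapest provider first.
Take 19 from Supplier 20 at 50 → need 9 more.
Supplier 23 at 70: take 9 of its 18 → requirement met.
Supplier 18, Supplier Y, Supplier 7: unused.
Cost = 19×50 + 9×70 = 1580.

1580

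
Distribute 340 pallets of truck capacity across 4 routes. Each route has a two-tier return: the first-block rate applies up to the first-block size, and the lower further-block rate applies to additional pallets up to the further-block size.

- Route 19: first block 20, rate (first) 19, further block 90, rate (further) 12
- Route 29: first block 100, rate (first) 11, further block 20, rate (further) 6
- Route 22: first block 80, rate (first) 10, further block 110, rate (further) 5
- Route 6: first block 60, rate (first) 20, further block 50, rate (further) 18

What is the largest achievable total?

4860

Rank every tier by rate: Route 6/tier1 20 > Route 19/tier1 19 > Route 6/tier2 18 > Route 19/tier2 12 > Route 29/tier1 11 > Route 22/tier1 10 > Route 29/tier2 6 > Route 22/tier2 5.
Route 6 tier1 at 20: fill all 60 — 280 left.
Fill Route 19 tier1 block (20 at 19) — 260 left.
Route 6 tier2 at 18: fill all 50 — 210 left.
Route 19/tier2 (12): +90 — 120 left.
Route 29/tier1 (11): +100 — 20 left.
20 remain; put them into Route 22 tier1 at 10.
Total = 20×60 + 19×20 + 18×50 + 12×90 + 11×100 + 10×20 = 4860.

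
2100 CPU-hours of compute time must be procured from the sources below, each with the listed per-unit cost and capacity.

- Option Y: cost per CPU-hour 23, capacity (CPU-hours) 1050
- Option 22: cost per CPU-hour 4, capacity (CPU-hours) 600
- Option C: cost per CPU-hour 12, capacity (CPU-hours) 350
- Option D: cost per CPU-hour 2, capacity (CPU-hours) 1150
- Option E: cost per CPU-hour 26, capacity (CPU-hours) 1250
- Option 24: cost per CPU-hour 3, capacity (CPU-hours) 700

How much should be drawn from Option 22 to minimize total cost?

Fill from the cheapest source first.
Option D (2): use full 1150 ; 950 CPU-hours to go.
Option 24 at 3: take all 700 CPU-hours ; 250 still needed.
Take 250 from Option 22 at 4 to finish.
Option C, Option Y, Option E: unused.

250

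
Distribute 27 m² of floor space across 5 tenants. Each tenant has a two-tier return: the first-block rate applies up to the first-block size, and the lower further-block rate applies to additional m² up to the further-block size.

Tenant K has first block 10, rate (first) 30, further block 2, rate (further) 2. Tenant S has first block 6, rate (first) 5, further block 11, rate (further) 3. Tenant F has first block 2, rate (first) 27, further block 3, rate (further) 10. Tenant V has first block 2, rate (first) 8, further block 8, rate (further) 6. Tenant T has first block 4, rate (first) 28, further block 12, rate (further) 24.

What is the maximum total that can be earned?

Order all 10 blocks by rate: Tenant K/first 30 > Tenant T/first 28 > Tenant F/first 27 > Tenant T/second 24 > Tenant F/second 10 > Tenant V/first 8 > Tenant V/second 6 > Tenant S/first 5 > Tenant S/second 3 > Tenant K/second 2.
Fill Tenant K first block (10 at 30) ; 17 left.
Tenant T first at 28: fill all 4 ; 13 left.
Fill Tenant F first block (2 at 27) ; 11 left.
Tenant T second at 24: only 11 left, fill 11.
Total = 30×10 + 28×4 + 27×2 + 24×11 = 730.

730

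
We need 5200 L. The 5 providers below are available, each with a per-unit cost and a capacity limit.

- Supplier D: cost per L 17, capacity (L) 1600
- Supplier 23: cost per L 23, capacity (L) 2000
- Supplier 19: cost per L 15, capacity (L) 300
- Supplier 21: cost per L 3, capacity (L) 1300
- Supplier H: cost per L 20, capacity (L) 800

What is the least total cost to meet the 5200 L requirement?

79200

Cheapest first:
Supplier 21 at 3: take all 1300 L ; 3900 still needed.
Take 300 from Supplier 19 at 15 ; need 3600 more.
Take 1600 from Supplier D at 17 ; need 2000 more.
Supplier H at 20: take all 800 L ; 1200 still needed.
Supplier 23 (23): take the remaining 1200 ; done.
Cost = 1300×3 + 300×15 + 1600×17 + 800×20 + 1200×23 = 79200.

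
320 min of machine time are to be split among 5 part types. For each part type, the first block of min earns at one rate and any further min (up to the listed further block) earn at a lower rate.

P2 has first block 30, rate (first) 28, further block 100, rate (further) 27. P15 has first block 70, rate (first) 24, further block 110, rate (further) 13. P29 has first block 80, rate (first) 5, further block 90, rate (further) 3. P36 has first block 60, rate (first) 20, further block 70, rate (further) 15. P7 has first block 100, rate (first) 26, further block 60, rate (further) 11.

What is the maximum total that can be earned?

8220

Order all 10 blocks by rate: P2/T1 28 > P2/T2 27 > P7/T1 26 > P15/T1 24 > P36/T1 20 > P36/T2 15 > P15/T2 13 > P7/T2 11 > P29/T1 5 > P29/T2 3.
P2/T1 (28): +30 — 290 left.
Fill P2 T2 block (100 at 27) — 190 left.
P7 T1 at 26: fill all 100 — 90 left.
P15 T1 at 24: fill all 70 — 20 left.
P36/T1: +20 of 60 at 20; pool empty.
Total = 28×30 + 27×100 + 26×100 + 24×70 + 20×20 = 8220.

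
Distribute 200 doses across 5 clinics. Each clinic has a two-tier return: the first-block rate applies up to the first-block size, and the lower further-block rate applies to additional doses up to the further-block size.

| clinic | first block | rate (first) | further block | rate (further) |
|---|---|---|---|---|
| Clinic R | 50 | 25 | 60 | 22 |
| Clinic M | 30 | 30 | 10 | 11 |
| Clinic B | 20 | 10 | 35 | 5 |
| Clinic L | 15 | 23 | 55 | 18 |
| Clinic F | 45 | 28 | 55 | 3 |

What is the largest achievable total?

5075

Order all 10 blocks by rate: Clinic M/first 30 > Clinic F/first 28 > Clinic R/first 25 > Clinic L/first 23 > Clinic R/second 22 > Clinic L/second 18 > Clinic M/second 11 > Clinic B/first 10 > Clinic B/second 5 > Clinic F/second 3.
Clinic M/first (30): +30 — 170 left.
Clinic F/first (28): +45 — 125 left.
Fill Clinic R first block (50 at 25) — 75 left.
Clinic L first at 23: fill all 15 — 60 left.
Fill Clinic R second block (60 at 22) — 0 left.
Total = 30×30 + 28×45 + 25×50 + 23×15 + 22×60 = 5075.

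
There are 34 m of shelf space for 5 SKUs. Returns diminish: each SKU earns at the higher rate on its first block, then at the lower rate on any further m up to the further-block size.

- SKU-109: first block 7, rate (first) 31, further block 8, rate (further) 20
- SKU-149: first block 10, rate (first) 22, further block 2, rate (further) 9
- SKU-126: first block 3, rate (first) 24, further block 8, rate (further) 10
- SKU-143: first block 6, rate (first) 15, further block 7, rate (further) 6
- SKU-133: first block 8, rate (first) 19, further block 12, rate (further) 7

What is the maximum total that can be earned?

Rank every tier by rate: SKU-109/T1 31 > SKU-126/T1 24 > SKU-149/T1 22 > SKU-109/T2 20 > SKU-133/T1 19 > SKU-143/T1 15 > SKU-126/T2 10 > SKU-149/T2 9 > SKU-133/T2 7 > SKU-143/T2 6.
SKU-109/T1 (31): +7 — 27 left.
SKU-126 T1 at 24: fill all 3 — 24 left.
SKU-149 T1 at 22: fill all 10 — 14 left.
SKU-109/T2 (20): +8 — 6 left.
SKU-133 T1 at 19: only 6 left, fill 6.
Total = 31×7 + 24×3 + 22×10 + 20×8 + 19×6 = 783.

783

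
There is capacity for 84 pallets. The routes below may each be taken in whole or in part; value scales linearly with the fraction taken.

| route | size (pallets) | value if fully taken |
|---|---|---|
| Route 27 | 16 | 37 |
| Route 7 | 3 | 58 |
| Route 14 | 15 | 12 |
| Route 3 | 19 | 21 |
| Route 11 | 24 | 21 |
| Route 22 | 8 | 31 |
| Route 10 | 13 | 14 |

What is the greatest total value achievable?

182.8

Sort by value density: Route 7 58/3≈19.3, Route 22 31/8≈3.88, Route 27 37/16≈2.31, Route 3 21/19≈1.11, Route 10 14/13≈1.08, Route 11 21/24≈0.875, Route 14 12/15≈0.8.
Route 7: take in full, 3 pallets for value 58 — 81 left.
All 8 pallets of Route 22 fit (value 31) — 73 remain.
All 16 pallets of Route 27 fit (value 37) — 57 remain.
Take all of Route 3 (19 pallets, value 21) — 38 pallets left.
Take all of Route 10 (13 pallets, value 14) — 25 pallets left.
All 24 pallets of Route 11 fit (value 21) — 1 remain.
Only 1 pallets remain; take 1/15 of Route 14 for value 12×1/15 = 0.8.
Total value = 182.8.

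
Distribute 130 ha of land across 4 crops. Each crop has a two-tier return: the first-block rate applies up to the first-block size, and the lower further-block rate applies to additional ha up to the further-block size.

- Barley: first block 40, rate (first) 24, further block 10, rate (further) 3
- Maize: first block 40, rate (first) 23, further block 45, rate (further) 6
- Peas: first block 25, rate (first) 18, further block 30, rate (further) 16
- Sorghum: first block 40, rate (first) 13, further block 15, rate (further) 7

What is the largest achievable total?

Order all 8 blocks by rate: Barley/tier1 24 > Maize/tier1 23 > Peas/tier1 18 > Peas/tier2 16 > Sorghum/tier1 13 > Sorghum/tier2 7 > Maize/tier2 6 > Barley/tier2 3.
Barley/tier1 (24): +40 — 90 left.
Maize tier1 at 23: fill all 40 — 50 left.
Peas tier1 at 18: fill all 25 — 25 left.
25 remain; put them into Peas tier2 at 16.
Total = 24×40 + 23×40 + 18×25 + 16×25 = 2730.

2730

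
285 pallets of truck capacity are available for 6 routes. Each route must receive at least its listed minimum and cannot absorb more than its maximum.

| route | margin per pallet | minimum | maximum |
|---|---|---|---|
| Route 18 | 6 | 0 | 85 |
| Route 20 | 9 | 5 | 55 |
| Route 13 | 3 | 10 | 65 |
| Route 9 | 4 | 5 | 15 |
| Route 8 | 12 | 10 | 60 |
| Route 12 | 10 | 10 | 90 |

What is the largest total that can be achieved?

Meeting every minimum uses 0+5+10+5+10+10 = 40 pallets, leaving 245.
Order the routes by margin per pallet: Route 8 12 > Route 12 10 > Route 20 9 > Route 18 6 > Route 9 4 > Route 13 3.
Route 8: +50 to 60 (cap) ; 195 left.
Give Route 12 80 more to hit its cap of 90 ; 115 left.
Give Route 20 50 more to hit its cap of 55 ; 65 left.
Only 65 left; Route 18 takes them to reach 65.
Total = 6×65 + 9×55 + 3×10 + 4×5 + 12×60 + 10×90 = 2555.

2555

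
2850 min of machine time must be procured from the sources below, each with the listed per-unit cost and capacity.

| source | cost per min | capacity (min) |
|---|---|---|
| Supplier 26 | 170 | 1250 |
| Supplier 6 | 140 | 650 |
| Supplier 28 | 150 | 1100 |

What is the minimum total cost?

Cheapest first:
Supplier 6 (140): use full 650 ; 2200 min to go.
Supplier 28 at 150: take all 1100 min ; 1100 still needed.
Supplier 26 at 170: take 1100 of its 1250 ; requirement met.
Cost = 650×140 + 1100×150 + 1100×170 = 443000.

443000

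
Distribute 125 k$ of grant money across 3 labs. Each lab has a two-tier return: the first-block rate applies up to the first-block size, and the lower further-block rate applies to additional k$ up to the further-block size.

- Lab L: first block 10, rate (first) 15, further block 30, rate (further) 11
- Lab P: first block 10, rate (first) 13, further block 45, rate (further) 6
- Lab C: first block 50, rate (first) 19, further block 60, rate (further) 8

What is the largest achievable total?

1760

Rank every tier by rate: Lab C/tier1 19 > Lab L/tier1 15 > Lab P/tier1 13 > Lab L/tier2 11 > Lab C/tier2 8 > Lab P/tier2 6.
Fill Lab C tier1 block (50 at 19) → 75 left.
Lab L/tier1 (15): +10 → 65 left.
Lab P tier1 at 13: fill all 10 → 55 left.
Lab L/tier2 (11): +30 → 25 left.
25 remain; put them into Lab C tier2 at 8.
Total = 19×50 + 15×10 + 13×10 + 11×30 + 8×25 = 1760.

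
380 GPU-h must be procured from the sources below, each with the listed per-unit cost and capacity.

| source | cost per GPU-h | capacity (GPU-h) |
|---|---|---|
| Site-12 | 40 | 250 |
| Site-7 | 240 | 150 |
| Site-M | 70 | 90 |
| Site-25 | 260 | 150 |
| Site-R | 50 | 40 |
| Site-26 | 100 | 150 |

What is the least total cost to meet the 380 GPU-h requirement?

Fill from the cheapest source first.
Site-12 (40): use full 250 → 130 GPU-h to go.
Take 40 from Site-R at 50 → need 90 more.
Take 90 from Site-M at 70 → need 0 more.
Site-26, Site-7, Site-25: unused.
Cost = 250×40 + 40×50 + 90×70 = 18300.

18300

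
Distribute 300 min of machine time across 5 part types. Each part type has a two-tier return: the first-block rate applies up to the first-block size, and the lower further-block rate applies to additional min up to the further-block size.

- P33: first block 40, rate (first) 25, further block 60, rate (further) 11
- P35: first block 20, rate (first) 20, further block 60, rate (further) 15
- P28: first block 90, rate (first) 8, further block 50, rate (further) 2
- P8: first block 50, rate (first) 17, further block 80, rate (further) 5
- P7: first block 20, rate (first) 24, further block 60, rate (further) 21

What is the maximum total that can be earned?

Order all 10 blocks by rate: P33/T1 25 > P7/T1 24 > P7/T2 21 > P35/T1 20 > P8/T1 17 > P35/T2 15 > P33/T2 11 > P28/T1 8 > P8/T2 5 > P28/T2 2.
P33/T1 (25): +40 ; 260 left.
P7 T1 at 24: fill all 20 ; 240 left.
Fill P7 T2 block (60 at 21) ; 180 left.
Fill P35 T1 block (20 at 20) ; 160 left.
Fill P8 T1 block (50 at 17) ; 110 left.
P35 T2 at 15: fill all 60 ; 50 left.
P33/T2: +50 of 60 at 11; pool empty.
Total = 25×40 + 24×20 + 21×60 + 20×20 + 17×50 + 15×60 + 11×50 = 5440.

5440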